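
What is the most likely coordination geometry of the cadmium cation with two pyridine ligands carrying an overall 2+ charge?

Ligand charges: pyridine is neutral. With an overall charge of +2 the cadmium centre must be in the +2 oxidation state.
Cd sits in group 12, so the d-electron count is 12 − 2 = 10.
Coordination number: 2.
A d¹⁰ ion with only two ligands adopts a linear arrangement (sp hybridisation; no CFSE preference).

linear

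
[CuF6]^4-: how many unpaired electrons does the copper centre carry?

Each fluoride is −1; balancing the −4 overall charge requires Cu(II).
Cu sits in group 11, so the d-electron count is 11 − 2 = 9.
In an octahedral field the d⁹ configuration is t₂g⁶e_g³ (only one arrangement possible), giving 1 unpaired electron.

1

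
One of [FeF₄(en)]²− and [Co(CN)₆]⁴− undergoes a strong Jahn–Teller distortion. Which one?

[Co(CN)₆]⁴−

[FeF₄(en)]²−: Ligand charges: each fluoride is −1; ethylenediamine is neutral. With an overall charge of −2 the iron centre must be in the +2 oxidation state. Group 8 minus oxidation state 2 gives a d⁶ configuration. Fluoride is a weak-field ligand for a first-row metal, so the complex is high-spin. The d⁶ configuration leaves the e_g set evenly filled (or empty) — no strong Jahn–Teller driving force.
[Co(CN)₆]⁴−: Ligand charges: each cyanide is −1. With an overall charge of −4 the cobalt centre must be in the +2 oxidation state. Cobalt is a group-9 element; Co(II) is therefore d⁷. Cyanide is a strong-field ligand (high in the spectrochemical series) for a first-row metal, so the complex is low-spin. The t₂g⁶e_g¹ (low-spin) configuration has an unevenly filled e_g set; the Jahn–Teller theorem predicts a tetragonal distortion (typically axial elongation) to lift the degeneracy.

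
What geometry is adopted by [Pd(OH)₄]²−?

Summing ligand charges against the −2 overall charge gives an oxidation state of +2 for palladium.
Group 10 minus oxidation state 2 gives a d⁸ configuration.
With 4 monodentate ligands the coordination number is 4.
A 4d d⁸ ion has a large crystal-field splitting; square planar leaves the high-energy d_{x²−y²} orbital empty and maximises CFSE.

square planar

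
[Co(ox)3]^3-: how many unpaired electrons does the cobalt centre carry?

0

Each oxalate is −2; balancing the −3 overall charge requires Co(III).
Co sits in group 9, so the d-electron count is 9 − 3 = 6.
Counting donor atoms: 3×oxalate (bidentate) → 6 donors. Coordination number = 6.
The spin state decides the count: Co(III) has an exceptionally large octahedral splitting and is low-spin with essentially every ligand except fluoride.
An octahedral low-spin d⁶ ion is t₂g⁶e_g⁰, giving 0 unpaired electrons.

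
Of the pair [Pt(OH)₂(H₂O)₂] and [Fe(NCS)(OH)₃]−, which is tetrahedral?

For [Pt(OH)₂(H₂O)₂]: Each hydroxide is −1; water is neutral; balancing the 0 overall charge requires Pt(II). Group 10 minus oxidation state 2 gives a d⁸ configuration. A 5d d⁸ ion has a large crystal-field splitting; square planar leaves the high-energy d_{x²−y²} orbital empty and maximises CFSE. → square planar.
For [Fe(NCS)(OH)₃]−: Summing ligand charges against the −1 overall charge gives an oxidation state of +3 for iron. Fe sits in group 8, so the d-electron count is 8 − 3 = 5. A high-spin d⁵ ion has zero CFSE in either geometry, so four ligands adopt the sterically favoured tetrahedral geometry. → tetrahedral.

[Fe(NCS)(OH)₃]−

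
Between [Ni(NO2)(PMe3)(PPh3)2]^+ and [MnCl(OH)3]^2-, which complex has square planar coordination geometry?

[Ni(NO2)(PMe3)(PPh3)2]^+

For [Ni(NO2)(PMe3)(PPh3)2]^+: Summing ligand charges against the +1 overall charge gives an oxidation state of +2 for nickel. Nickel is a group-10 element; Ni(II) is therefore d⁸. Nitro (N-bound nitrite), trimethylphosphine, and triphenylphosphine are strong-field ligands (high in the spectrochemical series). A 3d d⁸ ion with strong-field ligands gains enough CFSE to favour square planar over tetrahedral. → square planar.
For [MnCl(OH)3]^2-: Each chloride is −1; each hydroxide is −1; balancing the −2 overall charge requires Mn(II). Group 7 minus oxidation state 2 gives a d⁵ configuration. A high-spin d⁵ ion has zero CFSE in either geometry, so four ligands adopt the sterically favoured tetrahedral geometry. → tetrahedral.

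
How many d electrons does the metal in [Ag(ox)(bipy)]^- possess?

Each oxalate is −2; 2,2′-bipyridine is neutral; balancing the −1 overall charge requires Ag(I).
Silver is a group-11 element; Ag(I) is therefore d¹⁰.

d¹⁰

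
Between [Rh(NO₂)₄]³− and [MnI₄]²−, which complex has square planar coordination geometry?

[Rh(NO₂)₄]³−

For [Rh(NO₂)₄]³−: Summing ligand charges against the −3 overall charge gives an oxidation state of +1 for rhodium. Rhodium is a group-9 element; Rh(I) is therefore d⁸. A 4d d⁸ ion has a large crystal-field splitting; square planar leaves the high-energy d_{x²−y²} orbital empty and maximises CFSE. → square planar.
For [MnI₄]²−: Summing ligand charges against the −2 overall charge gives an oxidation state of +2 for manganese. Mn sits in group 7, so the d-electron count is 7 − 2 = 5. A high-spin d⁵ ion has zero CFSE in either geometry, so four ligands adopt the sterically favoured tetrahedral geometry. → tetrahedral.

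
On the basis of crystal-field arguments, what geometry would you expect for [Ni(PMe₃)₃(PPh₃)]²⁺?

Ligand charges: trimethylphosphine is neutral; triphenylphosphine is neutral. With an overall charge of +2 the nickel centre must be in the +2 oxidation state.
Nickel is a group-10 element; Ni(II) is therefore d⁸.
With 4 monodentate ligands the coordination number is 4.
Trimethylphosphine and triphenylphosphine are strong-field ligands (high in the spectrochemical series).
A 3d d⁸ ion with strong-field ligands gains enough CFSE to favour square planar over tetrahedral.

square planar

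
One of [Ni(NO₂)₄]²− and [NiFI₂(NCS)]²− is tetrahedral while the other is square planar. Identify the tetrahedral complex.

For [Ni(NO₂)₄]²−: Summing ligand charges against the −2 overall charge gives an oxidation state of +2 for nickel. Ni sits in group 10, so the d-electron count is 10 − 2 = 8. Nitro (N-bound nitrite) is a strong-field ligand (high in the spectrochemical series). A 3d d⁸ ion with strong-field ligands gains enough CFSE to favour square planar over tetrahedral. → square planar.
For [NiFI₂(NCS)]²−: Each fluoride is −1; each iodide is −1; each isothiocyanate is −1; balancing the −2 overall charge requires Ni(II). Ni sits in group 10, so the d-electron count is 10 − 2 = 8. Fluoride, iodide, and isothiocyanate are weak-field ligands. With weak-field ligands the CFSE gain from square planar is small, so a 3d d⁸ ion takes the sterically preferred tetrahedral geometry. → tetrahedral.

[NiFI₂(NCS)]²−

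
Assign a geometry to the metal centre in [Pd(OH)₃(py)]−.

square planar

Each hydroxide is −1; pyridine is neutral; balancing the −1 overall charge requires Pd(II).
Group 10 minus oxidation state 2 gives a d⁸ configuration.
Coordination number: 4.
A 4d d⁸ ion has a large crystal-field splitting; square planar leaves the high-energy d_{x²−y²} orbital empty and maximises CFSE.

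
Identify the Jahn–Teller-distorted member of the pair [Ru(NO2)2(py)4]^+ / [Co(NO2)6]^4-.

[Ru(NO2)2(py)4]^+: Summing ligand charges against the +1 overall charge gives an oxidation state of +3 for ruthenium. Ruthenium is a group-8 element; Ru(III) is therefore d⁵. A 4d ion has a large Δₒ and is invariably low-spin. The d⁵ configuration leaves the e_g set evenly filled (or empty) — no strong Jahn–Teller driving force.
[Co(NO2)6]^4-: Each nitro (N-bound nitrite) is −1; balancing the −4 overall charge requires Co(II). Group 9 minus oxidation state 2 gives a d⁷ configuration. Nitro (N-bound nitrite) is a strong-field ligand (high in the spectrochemical series) for a first-row metal, so the complex is low-spin. The t₂g⁶e_g¹ (low-spin) configuration has an unevenly filled e_g set; the Jahn–Teller theorem predicts a tetragonal distortion (typically axial elongation) to lift the degeneracy.

[Co(NO2)6]^4-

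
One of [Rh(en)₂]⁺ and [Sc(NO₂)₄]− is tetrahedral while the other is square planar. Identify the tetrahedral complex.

[Sc(NO₂)₄]−

For [Rh(en)₂]⁺: Summing ligand charges against the +1 overall charge gives an oxidation state of +1 for rhodium. Rh sits in group 9, so the d-electron count is 9 − 1 = 8. A 4d d⁸ ion has a large crystal-field splitting; square planar leaves the high-energy d_{x²−y²} orbital empty and maximises CFSE. → square planar.
For [Sc(NO₂)₄]−: Summing ligand charges against the −1 overall charge gives an oxidation state of +3 for scandium. Scandium is a group-3 element; Sc(III) is therefore d⁰. A d⁰ ion has no crystal-field stabilisation preference between square planar and tetrahedral, so four ligands adopt the sterically favoured tetrahedral geometry. → tetrahedral.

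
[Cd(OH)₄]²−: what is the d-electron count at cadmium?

d10

Each hydroxide is −1; balancing the −2 overall charge requires Cd(II).
Cadmium is a group-12 element; Cd(II) is therefore d¹⁰.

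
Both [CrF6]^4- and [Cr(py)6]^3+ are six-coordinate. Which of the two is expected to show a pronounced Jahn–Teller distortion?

[CrF6]^4-

[CrF6]^4-: Each fluoride is −1; balancing the −4 overall charge requires Cr(II). Cr sits in group 6, so the d-electron count is 6 − 2 = 4. Fluoride is a weak-field ligand for a first-row metal, so the complex is high-spin. The t₂g³e_g¹ (high-spin) configuration has an unevenly filled e_g set; the Jahn–Teller theorem predicts a tetragonal distortion (typically axial elongation) to lift the degeneracy.
[Cr(py)6]^3+: Pyridine is neutral; balancing the +3 overall charge requires Cr(III). Group 6 minus oxidation state 3 gives a d³ configuration. The d³ configuration leaves the e_g set evenly filled (or empty) — no strong Jahn–Teller driving force.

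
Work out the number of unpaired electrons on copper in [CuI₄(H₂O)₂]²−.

1

Summing ligand charges against the −2 overall charge gives an oxidation state of +2 for copper.
Cu sits in group 11, so the d-electron count is 11 − 2 = 9.
In an octahedral field the d⁹ configuration is t₂g⁶e_g³ (only one arrangement possible), giving 1 unpaired electron.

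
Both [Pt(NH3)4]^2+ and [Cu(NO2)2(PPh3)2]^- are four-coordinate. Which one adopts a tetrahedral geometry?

[Cu(NO2)2(PPh3)2]^-

For [Pt(NH3)4]^2+: Summing ligand charges against the +2 overall charge gives an oxidation state of +2 for platinum. Platinum is a group-10 element; Pt(II) is therefore d⁸. A 5d d⁸ ion has a large crystal-field splitting; square planar leaves the high-energy d_{x²−y²} orbital empty and maximises CFSE. → square planar.
For [Cu(NO2)2(PPh3)2]^-: Ligand charges: each nitro (N-bound nitrite) is −1; triphenylphosphine is neutral. With an overall charge of −1 the copper centre must be in the +1 oxidation state. Cu sits in group 11, so the d-electron count is 11 − 1 = 10. A d¹⁰ ion has no crystal-field stabilisation preference between square planar and tetrahedral, so four ligands adopt the sterically favoured tetrahedral geometry. → tetrahedral.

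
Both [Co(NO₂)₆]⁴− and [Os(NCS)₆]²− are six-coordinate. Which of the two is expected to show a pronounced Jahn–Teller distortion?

[Co(NO₂)₆]⁴−: Summing ligand charges against the −4 overall charge gives an oxidation state of +2 for cobalt. Group 9 minus oxidation state 2 gives a d⁷ configuration. Nitro (N-bound nitrite) is a strong-field ligand (high in the spectrochemical series) for a first-row metal, so the complex is low-spin. The t₂g⁶e_g¹ (low-spin) configuration has an unevenly filled e_g set; the Jahn–Teller theorem predicts a tetragonal distortion (typically axial elongation) to lift the degeneracy.
[Os(NCS)₆]²−: Summing ligand charges against the −2 overall charge gives an oxidation state of +4 for osmium. Group 8 minus oxidation state 4 gives a d⁴ configuration. A 5d ion has a large Δₒ and is invariably low-spin. The d⁴ configuration leaves the e_g set evenly filled (or empty) — no strong Jahn–Teller driving force.

[Co(NO₂)₆]⁴−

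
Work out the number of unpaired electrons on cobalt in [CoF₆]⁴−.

Each fluoride is −1; balancing the −4 overall charge requires Co(II).
Group 9 minus oxidation state 2 gives a d⁷ configuration.
The spin state decides the count: Fluoride is a weak-field ligand for a first-row metal, so the complex is high-spin.
An octahedral high-spin d⁷ ion is t₂g⁵e_g², giving 3 unpaired electrons.

3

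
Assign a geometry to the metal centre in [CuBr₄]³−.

tetrahedral

Summing ligand charges against the −3 overall charge gives an oxidation state of +1 for copper.
Copper is a group-11 element; Cu(I) is therefore d¹⁰.
Coordination number: 4.
A d¹⁰ ion has no crystal-field stabilisation preference between square planar and tetrahedral, so four ligands adopt the sterically favoured tetrahedral geometry.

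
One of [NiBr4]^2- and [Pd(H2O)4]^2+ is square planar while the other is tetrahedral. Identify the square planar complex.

[Pd(H2O)4]^2+

For [NiBr4]^2-: Summing ligand charges against the −2 overall charge gives an oxidation state of +2 for nickel. Group 10 minus oxidation state 2 gives a d⁸ configuration. Bromide is a weak-field ligand. With weak-field ligands the CFSE gain from square planar is small, so a 3d d⁸ ion takes the sterically preferred tetrahedral geometry. → tetrahedral.
For [Pd(H2O)4]^2+: Water is neutral; balancing the +2 overall charge requires Pd(II). Pd sits in group 10, so the d-electron count is 10 − 2 = 8. A 4d d⁸ ion has a large crystal-field splitting; square planar leaves the high-energy d_{x²−y²} orbital empty and maximises CFSE. → square planar.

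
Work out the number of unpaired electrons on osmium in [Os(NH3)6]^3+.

Ligand charges: ammonia is neutral. With an overall charge of +3 the osmium centre must be in the +3 oxidation state.
Osmium is a group-8 element; Os(III) is therefore d⁵.
The spin state decides the count: a 5d ion has a large Δₒ and is invariably low-spin.
An octahedral low-spin d⁵ ion is t₂g⁵e_g⁰, giving 1 unpaired electron.

1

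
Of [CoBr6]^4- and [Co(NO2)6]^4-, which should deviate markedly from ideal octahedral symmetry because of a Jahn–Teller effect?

[Co(NO2)6]^4-

[CoBr6]^4-: Ligand charges: each bromide is −1. With an overall charge of −4 the cobalt centre must be in the +2 oxidation state. Cobalt is a group-9 element; Co(II) is therefore d⁷. Bromide is a weak-field ligand for a first-row metal, so the complex is high-spin. The d⁷ configuration leaves the e_g set evenly filled (or empty) — no strong Jahn–Teller driving force.
[Co(NO2)6]^4-: Each nitro (N-bound nitrite) is −1; balancing the −4 overall charge requires Co(II). Co sits in group 9, so the d-electron count is 9 − 2 = 7. Nitro (N-bound nitrite) is a strong-field ligand (high in the spectrochemical series) for a first-row metal, so the complex is low-spin. The t₂g⁶e_g¹ (low-spin) configuration has an unevenly filled e_g set; the Jahn–Teller theorem predicts a tetragonal distortion (typically axial elongation) to lift the degeneracy.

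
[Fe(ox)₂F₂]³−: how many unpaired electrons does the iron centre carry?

5

Ligand charges: each oxalate is −2; each fluoride is −1. With an overall charge of −3 the iron centre must be in the +3 oxidation state.
Group 8 minus oxidation state 3 gives a d⁵ configuration.
Counting donor atoms: 2×oxalate (bidentate) → 4 donors; 2×fluoride (monodentate) → 2 donors. Coordination number = 6.
The spin state decides the count: Fluoride and oxalate are weak-field ligands for a first-row metal, so the complex is high-spin.
An octahedral high-spin d⁵ ion is t₂g³e_g², giving 5 unpaired electrons.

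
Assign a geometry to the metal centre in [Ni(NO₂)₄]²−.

Summing ligand charges against the −2 overall charge gives an oxidation state of +2 for nickel.
Nickel is a group-10 element; Ni(II) is therefore d⁸.
With 4 monodentate ligands the coordination number is 4.
Nitro (N-bound nitrite) is a strong-field ligand (high in the spectrochemical series).
A 3d d⁸ ion with strong-field ligands gains enough CFSE to favour square planar over tetrahedral.

square planar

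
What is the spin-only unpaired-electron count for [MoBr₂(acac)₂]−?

3 unpaired electrons

Summing ligand charges against the −1 overall charge gives an oxidation state of +3 for molybdenum.
Molybdenum is a group-6 element; Mo(III) is therefore d³.
Counting donor atoms: 2×bromide (monodentate) → 2 donors; 2×acetylacetonate (bidentate) → 4 donors. Coordination number = 6.
In an octahedral field the d³ configuration is t₂g³e_g⁰ (only one arrangement possible), giving 3 unpaired electrons.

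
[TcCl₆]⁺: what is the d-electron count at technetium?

Summing ligand charges against the +1 overall charge gives an oxidation state of +7 for technetium.
Tc sits in group 7, so the d-electron count is 7 − 7 = 0.

d⁰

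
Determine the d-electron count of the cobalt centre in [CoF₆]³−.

d⁶

Each fluoride is −1; balancing the −3 overall charge requires Co(III).
Group 9 minus oxidation state 3 gives a d⁶ configuration.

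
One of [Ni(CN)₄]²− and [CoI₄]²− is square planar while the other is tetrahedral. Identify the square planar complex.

[Ni(CN)₄]²−

For [Ni(CN)₄]²−: Each cyanide is −1; balancing the −2 overall charge requires Ni(II). Group 10 minus oxidation state 2 gives a d⁸ configuration. Cyanide is a strong-field ligand (high in the spectrochemical series). A 3d d⁸ ion with strong-field ligands gains enough CFSE to favour square planar over tetrahedral. → square planar.
For [CoI₄]²−: Summing ligand charges against the −2 overall charge gives an oxidation state of +2 for cobalt. Group 9 minus oxidation state 2 gives a d⁷ configuration. For a high-spin 3d d⁷ ion with weak-field ligands the small Δₜ gives little square-planar CFSE advantage, so four ligands adopt the sterically favoured tetrahedral geometry. → tetrahedral.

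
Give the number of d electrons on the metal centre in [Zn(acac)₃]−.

Summing ligand charges against the −1 overall charge gives an oxidation state of +2 for zinc.
Zn sits in group 12, so the d-electron count is 12 − 2 = 10.

d¹⁰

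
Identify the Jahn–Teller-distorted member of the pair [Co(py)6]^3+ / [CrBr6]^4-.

[Co(py)6]^3+: Summing ligand charges against the +3 overall charge gives an oxidation state of +3 for cobalt. Cobalt is a group-9 element; Co(III) is therefore d⁶. Co(III) has an exceptionally large octahedral splitting and is low-spin with essentially every ligand except fluoride. The d⁶ configuration leaves the e_g set evenly filled (or empty) — no strong Jahn–Teller driving force.
[CrBr6]^4-: Ligand charges: each bromide is −1. With an overall charge of −4 the chromium centre must be in the +2 oxidation state. Group 6 minus oxidation state 2 gives a d⁴ configuration. Bromide is a weak-field ligand for a first-row metal, so the complex is high-spin. The t₂g³e_g¹ (high-spin) configuration has an unevenly filled e_g set; the Jahn–Teller theorem predicts a tetragonal distortion (typically axial elongation) to lift the degeneracy.

[CrBr6]^4-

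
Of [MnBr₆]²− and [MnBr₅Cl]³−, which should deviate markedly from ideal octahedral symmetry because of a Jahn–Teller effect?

[MnBr₆]²−: Each bromide is −1; balancing the −2 overall charge requires Mn(IV). Manganese is a group-7 element; Mn(IV) is therefore d³. The d³ configuration leaves the e_g set evenly filled (or empty) — no strong Jahn–Teller driving force.
[MnBr₅Cl]³−: Ligand charges: each bromide is −1; each chloride is −1. With an overall charge of −3 the manganese centre must be in the +3 oxidation state. Group 7 minus oxidation state 3 gives a d⁴ configuration. Bromide and chloride are weak-field ligands for a first-row metal, so the complex is high-spin. The t₂g³e_g¹ (high-spin) configuration has an unevenly filled e_g set; the Jahn–Teller theorem predicts a tetragonal distortion (typically axial elongation) to lift the degeneracy.

[MnBr₅Cl]³−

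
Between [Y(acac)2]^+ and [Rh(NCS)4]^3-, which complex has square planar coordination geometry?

[Rh(NCS)4]^3-

For [Y(acac)2]^+: Each acetylacetonate is −1; balancing the +1 overall charge requires Y(III). Y sits in group 3, so the d-electron count is 3 − 3 = 0. A d⁰ ion has no crystal-field stabilisation preference between square planar and tetrahedral, so four ligands adopt the sterically favoured tetrahedral geometry. → tetrahedral.
For [Rh(NCS)4]^3-: Summing ligand charges against the −3 overall charge gives an oxidation state of +1 for rhodium. Rh sits in group 9, so the d-electron count is 9 − 1 = 8. A 4d d⁸ ion has a large crystal-field splitting; square planar leaves the high-energy d_{x²−y²} orbital empty and maximises CFSE. → square planar.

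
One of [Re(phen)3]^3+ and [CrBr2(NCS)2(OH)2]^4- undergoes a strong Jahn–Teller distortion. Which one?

[CrBr2(NCS)2(OH)2]^4-

[Re(phen)3]^3+: 1,10-phenanthroline is neutral; balancing the +3 overall charge requires Re(III). Rhenium is a group-7 element; Re(III) is therefore d⁴. A 5d ion has a large Δₒ and is invariably low-spin. The d⁴ configuration leaves the e_g set evenly filled (or empty) — no strong Jahn–Teller driving force.
[CrBr2(NCS)2(OH)2]^4-: Each bromide is −1; each isothiocyanate is −1; each hydroxide is −1; balancing the −4 overall charge requires Cr(II). Chromium is a group-6 element; Cr(II) is therefore d⁴. Bromide, hydroxide, and isothiocyanate are weak-field ligands for a first-row metal, so the complex is high-spin. The t₂g³e_g¹ (high-spin) configuration has an unevenly filled e_g set; the Jahn–Teller theorem predicts a tetragonal distortion (typically axial elongation) to lift the degeneracy.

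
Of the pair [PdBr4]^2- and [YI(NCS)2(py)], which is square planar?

For [PdBr4]^2-: Ligand charges: each bromide is −1. With an overall charge of −2 the palladium centre must be in the +2 oxidation state. Palladium is a group-10 element; Pd(II) is therefore d⁸. A 4d d⁸ ion has a large crystal-field splitting; square planar leaves the high-energy d_{x²−y²} orbital empty and maximises CFSE. → square planar.
For [YI(NCS)2(py)]: Each iodide is −1; each isothiocyanate is −1; pyridine is neutral; balancing the 0 overall charge requires Y(III). Y sits in group 3, so the d-electron count is 3 − 3 = 0. A d⁰ ion has no crystal-field stabilisation preference between square planar and tetrahedral, so four ligands adopt the sterically favoured tetrahedral geometry. → tetrahedral.

[PdBr4]^2-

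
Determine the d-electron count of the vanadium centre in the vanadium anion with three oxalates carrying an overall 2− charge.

d¹

Each oxalate is −2; balancing the −2 overall charge requires V(IV).
Group 5 minus oxidation state 4 gives a d¹ configuration.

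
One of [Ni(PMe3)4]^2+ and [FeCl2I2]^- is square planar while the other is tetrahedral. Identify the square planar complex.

[Ni(PMe3)4]^2+

For [Ni(PMe3)4]^2+: Summing ligand charges against the +2 overall charge gives an oxidation state of +2 for nickel. Ni sits in group 10, so the d-electron count is 10 − 2 = 8. Trimethylphosphine is a strong-field ligand (high in the spectrochemical series). A 3d d⁸ ion with strong-field ligands gains enough CFSE to favour square planar over tetrahedral. → square planar.
For [FeCl2I2]^-: Summing ligand charges against the −1 overall charge gives an oxidation state of +3 for iron. Fe sits in group 8, so the d-electron count is 8 − 3 = 5. A high-spin d⁵ ion has zero CFSE in either geometry, so four ligands adopt the sterically favoured tetrahedral geometry. → tetrahedral.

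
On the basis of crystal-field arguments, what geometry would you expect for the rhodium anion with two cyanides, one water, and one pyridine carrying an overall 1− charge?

Ligand charges: each cyanide is −1; water is neutral; pyridine is neutral. With an overall charge of −1 the rhodium centre must be in the +1 oxidation state.
Rh sits in group 9, so the d-electron count is 9 − 1 = 8.
Coordination number: 4.
A 4d d⁸ ion has a large crystal-field splitting; square planar leaves the high-energy d_{x²−y²} orbital empty and maximises CFSE.

square planar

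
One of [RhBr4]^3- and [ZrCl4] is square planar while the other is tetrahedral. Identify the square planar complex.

[RhBr4]^3-

For [RhBr4]^3-: Summing ligand charges against the −3 overall charge gives an oxidation state of +1 for rhodium. Rh sits in group 9, so the d-electron count is 9 − 1 = 8. A 4d d⁸ ion has a large crystal-field splitting; square planar leaves the high-energy d_{x²−y²} orbital empty and maximises CFSE. → square planar.
For [ZrCl4]: Ligand charges: each chloride is −1. With an overall charge of 0 the zirconium centre must be in the +4 oxidation state. Zirconium is a group-4 element; Zr(IV) is therefore d⁰. A d⁰ ion has no crystal-field stabilisation preference between square planar and tetrahedral, so four ligands adopt the sterically favoured tetrahedral geometry. → tetrahedral.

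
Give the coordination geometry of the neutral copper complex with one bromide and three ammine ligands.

tetrahedral

Ligand charges: each bromide is −1; ammonia is neutral. With an overall charge of 0 the copper centre must be in the +1 oxidation state.
Group 11 minus oxidation state 1 gives a d¹⁰ configuration.
With 4 monodentate ligands the coordination number is 4.
A d¹⁰ ion has no crystal-field stabilisation preference between square planar and tetrahedral, so four ligands adopt the sterically favoured tetrahedral geometry.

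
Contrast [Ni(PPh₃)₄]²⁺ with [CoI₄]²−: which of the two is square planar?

For [Ni(PPh₃)₄]²⁺: Summing ligand charges against the +2 overall charge gives an oxidation state of +2 for nickel. Ni sits in group 10, so the d-electron count is 10 − 2 = 8. Triphenylphosphine is a strong-field ligand (high in the spectrochemical series). A 3d d⁸ ion with strong-field ligands gains enough CFSE to favour square planar over tetrahedral. → square planar.
For [CoI₄]²−: Each iodide is −1; balancing the −2 overall charge requires Co(II). Cobalt is a group-9 element; Co(II) is therefore d⁷. For a high-spin 3d d⁷ ion with weak-field ligands the small Δₜ gives little square-planar CFSE advantage, so four ligands adopt the sterically favoured tetrahedral geometry. → tetrahedral.

[Ni(PPh₃)₄]²⁺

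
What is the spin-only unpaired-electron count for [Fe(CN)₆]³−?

1

Ligand charges: each cyanide is −1. With an overall charge of −3 the iron centre must be in the +3 oxidation state.
Group 8 minus oxidation state 3 gives a d⁵ configuration.
The spin state decides the count: Cyanide is a strong-field ligand (high in the spectrochemical series) for a first-row metal, so the complex is low-spin.
An octahedral low-spin d⁵ ion is t₂g⁵e_g⁰, giving 1 unpaired electron.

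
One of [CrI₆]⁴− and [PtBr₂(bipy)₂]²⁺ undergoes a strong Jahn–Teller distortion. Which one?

[CrI₆]⁴−

[CrI₆]⁴−: Each iodide is −1; balancing the −4 overall charge requires Cr(II). Chromium is a group-6 element; Cr(II) is therefore d⁴. Iodide is a weak-field ligand for a first-row metal, so the complex is high-spin. The t₂g³e_g¹ (high-spin) configuration has an unevenly filled e_g set; the Jahn–Teller theorem predicts a tetragonal distortion (typically axial elongation) to lift the degeneracy.
[PtBr₂(bipy)₂]²⁺: Ligand charges: each bromide is −1; 2,2′-bipyridine is neutral. With an overall charge of +2 the platinum centre must be in the +4 oxidation state. Platinum is a group-10 element; Pt(IV) is therefore d⁶. A 5d ion has a large Δₒ and is invariably low-spin. The d⁶ configuration leaves the e_g set evenly filled (or empty) — no strong Jahn–Teller driving force.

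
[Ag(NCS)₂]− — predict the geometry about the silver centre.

linear

Summing ligand charges against the −1 overall charge gives an oxidation state of +1 for silver.
Silver is a group-11 element; Ag(I) is therefore d¹⁰.
Coordination number: 2.
A d¹⁰ ion with only two ligands adopts a linear arrangement (sp hybridisation; no CFSE preference).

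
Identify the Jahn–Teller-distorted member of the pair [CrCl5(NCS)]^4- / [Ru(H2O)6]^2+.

[CrCl5(NCS)]^4-: Summing ligand charges against the −4 overall charge gives an oxidation state of +2 for chromium. Group 6 minus oxidation state 2 gives a d⁴ configuration. Chloride and isothiocyanate are weak-field ligands for a first-row metal, so the complex is high-spin. The t₂g³e_g¹ (high-spin) configuration has an unevenly filled e_g set; the Jahn–Teller theorem predicts a tetragonal distortion (typically axial elongation) to lift the degeneracy.
[Ru(H2O)6]^2+: Summing ligand charges against the +2 overall charge gives an oxidation state of +2 for ruthenium. Group 8 minus oxidation state 2 gives a d⁶ configuration. A 4d ion has a large Δₒ and is invariably low-spin. The d⁶ configuration leaves the e_g set evenly filled (or empty) — no strong Jahn–Teller driving force.

[CrCl5(NCS)]^4-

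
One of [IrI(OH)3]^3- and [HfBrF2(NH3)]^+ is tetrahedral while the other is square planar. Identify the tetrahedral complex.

[HfBrF2(NH3)]^+

For [IrI(OH)3]^3-: Ligand charges: each iodide is −1; each hydroxide is −1. With an overall charge of −3 the iridium centre must be in the +1 oxidation state. Iridium is a group-9 element; Ir(I) is therefore d⁸. A 5d d⁸ ion has a large crystal-field splitting; square planar leaves the high-energy d_{x²−y²} orbital empty and maximises CFSE. → square planar.
For [HfBrF2(NH3)]^+: Summing ligand charges against the +1 overall charge gives an oxidation state of +4 for hafnium. Hafnium is a group-4 element; Hf(IV) is therefore d⁰. A d⁰ ion has no crystal-field stabilisation preference between square planar and tetrahedral, so four ligands adopt the sterically favoured tetrahedral geometry. → tetrahedral.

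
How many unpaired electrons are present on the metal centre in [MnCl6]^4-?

5 unpaired electrons

Summing ligand charges against the −4 overall charge gives an oxidation state of +2 for manganese.
Mn sits in group 7, so the d-electron count is 7 − 2 = 5.
The spin state decides the count: Chloride is a weak-field ligand for a first-row metal, so the complex is high-spin.
An octahedral high-spin d⁵ ion is t₂g³e_g², giving 5 unpaired electrons.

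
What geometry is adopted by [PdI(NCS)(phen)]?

square planar

Each iodide is −1; each isothiocyanate is −1; 1,10-phenanthroline is neutral; balancing the 0 overall charge requires Pd(II).
Palladium is a group-10 element; Pd(II) is therefore d⁸.
Counting donor atoms: 1×iodide (monodentate) → 1 donor; 1×isothiocyanate (monodentate) → 1 donor; 1×1,10-phenanthroline (bidentate) → 2 donors. Coordination number = 4.
A 4d d⁸ ion has a large crystal-field splitting; square planar leaves the high-energy d_{x²−y²} orbital empty and maximises CFSE.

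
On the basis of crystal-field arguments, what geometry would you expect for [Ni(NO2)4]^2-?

Ligand charges: each nitro (N-bound nitrite) is −1. With an overall charge of −2 the nickel centre must be in the +2 oxidation state.
Group 10 minus oxidation state 2 gives a d⁸ configuration.
Coordination number: 4.
Nitro (N-bound nitrite) is a strong-field ligand (high in the spectrochemical series).
A 3d d⁸ ion with strong-field ligands gains enough CFSE to favour square planar over tetrahedral.

square planar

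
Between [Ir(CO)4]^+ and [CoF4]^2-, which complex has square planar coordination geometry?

[Ir(CO)4]^+

For [Ir(CO)4]^+: Carbonyl is neutral; balancing the +1 overall charge requires Ir(I). Iridium is a group-9 element; Ir(I) is therefore d⁸. A 5d d⁸ ion has a large crystal-field splitting; square planar leaves the high-energy d_{x²−y²} orbital empty and maximises CFSE. → square planar.
For [CoF4]^2-: Ligand charges: each fluoride is −1. With an overall charge of −2 the cobalt centre must be in the +2 oxidation state. Cobalt is a group-9 element; Co(II) is therefore d⁷. For a high-spin 3d d⁷ ion with weak-field ligands the small Δₜ gives little square-planar CFSE advantage, so four ligands adopt the sterically favoured tetrahedral geometry. → tetrahedral.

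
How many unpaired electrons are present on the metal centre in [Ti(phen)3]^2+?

2 unpaired electrons

1,10-phenanthroline is neutral; balancing the +2 overall charge requires Ti(II).
Ti sits in group 4, so the d-electron count is 4 − 2 = 2.
Counting donor atoms: 3×1,10-phenanthroline (bidentate) → 6 donors. Coordination number = 6.
In an octahedral field the d² configuration is t₂g²e_g⁰ (only one arrangement possible), giving 2 unpaired electrons.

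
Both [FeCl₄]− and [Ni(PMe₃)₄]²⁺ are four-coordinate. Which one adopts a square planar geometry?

For [FeCl₄]−: Each chloride is −1; balancing the −1 overall charge requires Fe(III). Iron is a group-8 element; Fe(III) is therefore d⁵. A high-spin d⁵ ion has zero CFSE in either geometry, so four ligands adopt the sterically favoured tetrahedral geometry. → tetrahedral.
For [Ni(PMe₃)₄]²⁺: Trimethylphosphine is neutral; balancing the +2 overall charge requires Ni(II). Nickel is a group-10 element; Ni(II) is therefore d⁸. Trimethylphosphine is a strong-field ligand (high in the spectrochemical series). A 3d d⁸ ion with strong-field ligands gains enough CFSE to favour square planar over tetrahedral. → square planar.

[Ni(PMe₃)₄]²⁺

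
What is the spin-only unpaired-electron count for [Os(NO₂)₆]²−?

Each nitro (N-bound nitrite) is −1; balancing the −2 overall charge requires Os(IV).
Os sits in group 8, so the d-electron count is 8 − 4 = 4.
The spin state decides the count: a 5d ion has a large Δₒ and is invariably low-spin.
An octahedral low-spin d⁴ ion is t₂g⁴e_g⁰, giving 2 unpaired electrons.

2 unpaired electrons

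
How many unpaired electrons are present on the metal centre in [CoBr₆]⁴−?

3 unpaired electrons

Ligand charges: each bromide is −1. With an overall charge of −4 the cobalt centre must be in the +2 oxidation state.
Group 9 minus oxidation state 2 gives a d⁷ configuration.
The spin state decides the count: Bromide is a weak-field ligand for a first-row metal, so the complex is high-spin.
An octahedral high-spin d⁷ ion is t₂g⁵e_g², giving 3 unpaired electrons.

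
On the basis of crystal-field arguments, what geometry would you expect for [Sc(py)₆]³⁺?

Ligand charges: pyridine is neutral. With an overall charge of +3 the scandium centre must be in the +3 oxidation state.
Sc sits in group 3, so the d-electron count is 3 − 3 = 0.
Coordination number: 6.
Six donors around a single metal centre give an octahedral coordination sphere.

octahedral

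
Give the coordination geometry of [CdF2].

linear

Ligand charges: each fluoride is −1. With an overall charge of 0 the cadmium centre must be in the +2 oxidation state.
Group 12 minus oxidation state 2 gives a d¹⁰ configuration.
Coordination number: 2.
A d¹⁰ ion with only two ligands adopts a linear arrangement (sp hybridisation; no CFSE preference).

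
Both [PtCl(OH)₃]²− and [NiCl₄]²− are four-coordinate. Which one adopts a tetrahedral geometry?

[NiCl₄]²−

For [PtCl(OH)₃]²−: Ligand charges: each chloride is −1; each hydroxide is −1. With an overall charge of −2 the platinum centre must be in the +2 oxidation state. Platinum is a group-10 element; Pt(II) is therefore d⁸. A 5d d⁸ ion has a large crystal-field splitting; square planar leaves the high-energy d_{x²−y²} orbital empty and maximises CFSE. → square planar.
For [NiCl₄]²−: Summing ligand charges against the −2 overall charge gives an oxidation state of +2 for nickel. Nickel is a group-10 element; Ni(II) is therefore d⁸. Chloride is a weak-field ligand. With weak-field ligands the CFSE gain from square planar is small, so a 3d d⁸ ion takes the sterically preferred tetrahedral geometry. → tetrahedral.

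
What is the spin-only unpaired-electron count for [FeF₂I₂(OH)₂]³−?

Ligand charges: each fluoride is −1; each iodide is −1; each hydroxide is −1. With an overall charge of −3 the iron centre must be in the +3 oxidation state.
Group 8 minus oxidation state 3 gives a d⁵ configuration.
The spin state decides the count: Fluoride, hydroxide, and iodide are weak-field ligands for a first-row metal, so the complex is high-spin.
An octahedral high-spin d⁵ ion is t₂g³e_g², giving 5 unpaired electrons.

5 unpaired electrons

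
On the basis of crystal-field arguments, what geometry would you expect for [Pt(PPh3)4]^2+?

Ligand charges: triphenylphosphine is neutral. With an overall charge of +2 the platinum centre must be in the +2 oxidation state.
Pt sits in group 10, so the d-electron count is 10 − 2 = 8.
Coordination number: 4.
A 5d d⁸ ion has a large crystal-field splitting; square planar leaves the high-energy d_{x²−y²} orbital empty and maximises CFSE.

square planar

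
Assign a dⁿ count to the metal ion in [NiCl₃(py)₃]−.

Summing ligand charges against the −1 overall charge gives an oxidation state of +2 for nickel.
Ni sits in group 10, so the d-electron count is 10 − 2 = 8.

d⁸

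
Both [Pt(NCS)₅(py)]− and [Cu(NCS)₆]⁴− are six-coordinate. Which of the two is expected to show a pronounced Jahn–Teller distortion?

[Pt(NCS)₅(py)]−: Each isothiocyanate is −1; pyridine is neutral; balancing the −1 overall charge requires Pt(IV). Pt sits in group 10, so the d-electron count is 10 − 4 = 6. A 5d ion has a large Δₒ and is invariably low-spin. The d⁶ configuration leaves the e_g set evenly filled (or empty) — no strong Jahn–Teller driving force.
[Cu(NCS)₆]⁴−: Ligand charges: each isothiocyanate is −1. With an overall charge of −4 the copper centre must be in the +2 oxidation state. Group 11 minus oxidation state 2 gives a d⁹ configuration. The t₂g⁶e_g³ configuration has an unevenly filled e_g set; the Jahn–Teller theorem predicts a tetragonal distortion (typically axial elongation) to lift the degeneracy.

[Cu(NCS)₆]⁴−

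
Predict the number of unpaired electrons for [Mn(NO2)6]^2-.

3 unpaired electrons

Each nitro (N-bound nitrite) is −1; balancing the −2 overall charge requires Mn(IV).
Group 7 minus oxidation state 4 gives a d³ configuration.
In an octahedral field the d³ configuration is t₂g³e_g⁰ (only one arrangement possible), giving 3 unpaired electrons.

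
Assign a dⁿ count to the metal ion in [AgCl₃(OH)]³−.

Summing ligand charges against the −3 overall charge gives an oxidation state of +1 for silver.
Silver is a group-11 element; Ag(I) is therefore d¹⁰.

d¹⁰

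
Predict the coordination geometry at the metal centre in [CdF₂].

linear

Summing ligand charges against the 0 overall charge gives an oxidation state of +2 for cadmium.
Cd sits in group 12, so the d-electron count is 12 − 2 = 10.
With 2 monodentate ligands the coordination number is 2.
A d¹⁰ ion with only two ligands adopts a linear arrangement (sp hybridisation; no CFSE preference).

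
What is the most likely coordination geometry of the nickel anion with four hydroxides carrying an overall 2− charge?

Summing ligand charges against the −2 overall charge gives an oxidation state of +2 for nickel.
Ni sits in group 10, so the d-electron count is 10 − 2 = 8.
With 4 monodentate ligands the coordination number is 4.
Hydroxide is a weak-field ligand.
With weak-field ligands the CFSE gain from square planar is small, so a 3d d⁸ ion takes the sterically preferred tetrahedral geometry.

tetrahedral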